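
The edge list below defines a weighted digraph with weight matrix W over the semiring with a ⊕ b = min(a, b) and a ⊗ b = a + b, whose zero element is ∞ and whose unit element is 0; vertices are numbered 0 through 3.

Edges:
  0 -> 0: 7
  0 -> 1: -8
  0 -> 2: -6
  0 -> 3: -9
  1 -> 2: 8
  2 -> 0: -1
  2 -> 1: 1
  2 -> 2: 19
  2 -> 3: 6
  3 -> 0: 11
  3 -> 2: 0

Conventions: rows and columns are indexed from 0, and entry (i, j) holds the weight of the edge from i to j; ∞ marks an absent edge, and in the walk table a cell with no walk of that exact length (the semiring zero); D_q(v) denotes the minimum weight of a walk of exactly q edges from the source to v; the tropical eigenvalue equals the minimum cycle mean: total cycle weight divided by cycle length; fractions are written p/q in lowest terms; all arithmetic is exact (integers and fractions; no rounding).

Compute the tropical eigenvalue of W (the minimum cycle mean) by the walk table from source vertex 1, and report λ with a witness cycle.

q=0: [∞, 0, ∞, ∞]
q=1: [∞, ∞, 8, ∞]
q=2: [7, 9, 27, 14]
q=3: [14, -1, 1, -2]
q=4: [0, 2, -2, 5]
Optimal cycle mean attained by: cycle 0->2->0, total (-6) + (-1), length 2.
Answer: λ = -7/2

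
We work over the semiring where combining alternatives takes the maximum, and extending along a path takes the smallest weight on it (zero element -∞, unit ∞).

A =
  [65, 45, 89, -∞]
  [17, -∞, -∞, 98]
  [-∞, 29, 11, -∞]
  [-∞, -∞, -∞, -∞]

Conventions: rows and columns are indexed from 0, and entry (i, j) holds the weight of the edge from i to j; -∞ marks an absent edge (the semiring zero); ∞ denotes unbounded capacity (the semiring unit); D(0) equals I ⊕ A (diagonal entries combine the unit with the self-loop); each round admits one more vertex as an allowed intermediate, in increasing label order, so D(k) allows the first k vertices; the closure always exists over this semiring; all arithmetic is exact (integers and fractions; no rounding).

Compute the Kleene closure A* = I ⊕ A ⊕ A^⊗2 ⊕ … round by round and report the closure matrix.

D(0):
  [∞, 45, 89, -∞]
  [17, ∞, -∞, 98]
  [-∞, 29, ∞, -∞]
  [-∞, -∞, -∞, ∞]
D(1):
  [∞, 45, 89, -∞]
  [17, ∞, 17, 98]
  [-∞, 29, ∞, -∞]
  [-∞, -∞, -∞, ∞]
D(2):
  [∞, 45, 89, 45]
  [17, ∞, 17, 98]
  [17, 29, ∞, 29]
  [-∞, -∞, -∞, ∞]
D(3):
  [∞, 45, 89, 45]
  [17, ∞, 17, 98]
  [17, 29, ∞, 29]
  [-∞, -∞, -∞, ∞]
D(4):
  [∞, 45, 89, 45]
  [17, ∞, 17, 98]
  [17, 29, ∞, 29]
  [-∞, -∞, -∞, ∞]
Answer: A* = [[∞, 45, 89, 45], [17, ∞, 17, 98], [17, 29, ∞, 29], [-∞, -∞, -∞, ∞]]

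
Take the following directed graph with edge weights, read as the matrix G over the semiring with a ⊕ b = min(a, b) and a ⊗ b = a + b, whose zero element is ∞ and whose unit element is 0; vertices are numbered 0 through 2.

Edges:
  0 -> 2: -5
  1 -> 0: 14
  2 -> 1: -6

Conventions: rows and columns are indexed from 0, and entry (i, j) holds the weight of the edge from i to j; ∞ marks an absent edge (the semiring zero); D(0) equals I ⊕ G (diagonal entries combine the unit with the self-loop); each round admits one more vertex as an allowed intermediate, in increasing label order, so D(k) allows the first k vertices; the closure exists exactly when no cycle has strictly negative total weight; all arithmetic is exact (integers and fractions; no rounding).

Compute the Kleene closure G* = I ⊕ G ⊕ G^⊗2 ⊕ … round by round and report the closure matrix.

D(0):
  [0, ∞, -5]
  [14, 0, ∞]
  [∞, -6, 0]
D(1):
  [0, ∞, -5]
  [14, 0, 9]
  [∞, -6, 0]
D(2):
  [0, ∞, -5]
  [14, 0, 9]
  [8, -6, 0]
D(3):
  [0, -11, -5]
  [14, 0, 9]
  [8, -6, 0]
Answer: G* = [[0, -11, -5], [14, 0, 9], [8, -6, 0]]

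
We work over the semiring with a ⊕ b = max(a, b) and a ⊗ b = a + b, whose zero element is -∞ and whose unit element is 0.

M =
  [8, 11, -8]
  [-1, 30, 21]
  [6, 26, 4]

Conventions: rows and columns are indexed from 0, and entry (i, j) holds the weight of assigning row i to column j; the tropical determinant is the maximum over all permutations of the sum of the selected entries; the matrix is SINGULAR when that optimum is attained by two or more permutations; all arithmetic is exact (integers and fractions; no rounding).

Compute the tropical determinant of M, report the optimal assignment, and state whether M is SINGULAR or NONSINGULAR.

σ = (0, 1, 2): 8 + 30 + 4 = 42
σ = (0, 2, 1): 8 + 21 + 26 = 55
σ = (1, 0, 2): 11 + (-1) + 4 = 14
σ = (1, 2, 0): 11 + 21 + 6 = 38
σ = (2, 0, 1): (-8) + (-1) + 26 = 17
σ = (2, 1, 0): (-8) + 30 + 6 = 28
Optimal value attained by: σ = (0, 2, 1).
Answer: det⊕(M) = 55; verdict: NONSINGULAR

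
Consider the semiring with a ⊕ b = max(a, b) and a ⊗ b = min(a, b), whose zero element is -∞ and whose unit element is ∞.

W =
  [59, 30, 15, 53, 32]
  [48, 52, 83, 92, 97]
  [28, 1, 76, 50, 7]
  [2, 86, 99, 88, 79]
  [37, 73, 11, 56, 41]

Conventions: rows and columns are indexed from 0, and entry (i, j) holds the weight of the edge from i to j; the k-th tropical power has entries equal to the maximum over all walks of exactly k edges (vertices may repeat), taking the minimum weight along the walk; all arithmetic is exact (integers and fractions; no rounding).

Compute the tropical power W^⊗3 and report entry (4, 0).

W^⊗2:
  [59, 53, 53, 53, 53]
  [48, 86, 92, 88, 79]
  [28, 50, 76, 50, 50]
  [48, 86, 88, 88, 86]
  [48, 56, 73, 73, 73]
W^⊗3:
  [59, 53, 53, 53, 53]
  [48, 86, 88, 88, 86]
  [48, 50, 76, 50, 50]
  [48, 86, 88, 88, 86]
  [48, 73, 73, 73, 73]
Key observation: the optimum is the walk 4->1->0->0, with weight 73 min 48 min 59 = 48.
Optimal value attained by: walk 4->1->0->0.
Answer: (W^⊗3)[4][0] = 48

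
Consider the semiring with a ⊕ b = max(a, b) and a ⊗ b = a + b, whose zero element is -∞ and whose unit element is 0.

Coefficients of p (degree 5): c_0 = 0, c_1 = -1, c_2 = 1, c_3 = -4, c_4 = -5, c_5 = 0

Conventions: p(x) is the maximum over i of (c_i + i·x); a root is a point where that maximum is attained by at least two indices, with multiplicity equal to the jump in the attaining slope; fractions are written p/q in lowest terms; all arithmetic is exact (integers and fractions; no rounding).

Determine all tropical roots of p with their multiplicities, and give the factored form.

hull edge (i=0, c=0) to (i=2, c=1): slope 1/2, span 2
hull edge (i=2, c=1) to (i=5, c=0): slope -1/3, span 3
Factored form: p(x) = 0 ⊗ (x ⊕ (-1/2)) ⊗ (x ⊕ (-1/2)) ⊗ (x ⊕ 1/3) ⊗ (x ⊕ 1/3) ⊗ (x ⊕ 1/3)
Answer: roots = -1/2 (mult 2), 1/3 (mult 3)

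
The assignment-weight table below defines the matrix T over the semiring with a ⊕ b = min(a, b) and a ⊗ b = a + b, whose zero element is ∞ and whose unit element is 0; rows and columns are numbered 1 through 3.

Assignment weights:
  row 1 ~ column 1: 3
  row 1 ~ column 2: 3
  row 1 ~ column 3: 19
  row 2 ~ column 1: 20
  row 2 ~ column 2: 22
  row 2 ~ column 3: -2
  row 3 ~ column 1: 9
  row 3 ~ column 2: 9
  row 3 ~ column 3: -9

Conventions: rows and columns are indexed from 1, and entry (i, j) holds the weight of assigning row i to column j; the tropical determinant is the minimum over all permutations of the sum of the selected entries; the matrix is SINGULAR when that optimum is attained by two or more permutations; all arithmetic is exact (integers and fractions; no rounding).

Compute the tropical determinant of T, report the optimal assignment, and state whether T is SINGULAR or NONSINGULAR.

σ = (1, 2, 3): 3 + 22 + (-9) = 16
σ = (1, 3, 2): 3 + (-2) + 9 = 10
σ = (2, 1, 3): 3 + 20 + (-9) = 14
σ = (2, 3, 1): 3 + (-2) + 9 = 10
σ = (3, 1, 2): 19 + 20 + 9 = 48
σ = (3, 2, 1): 19 + 22 + 9 = 50
Optimal value attained by: σ = (1, 3, 2).
Answer: det⊕(T) = 10; verdict: SINGULAR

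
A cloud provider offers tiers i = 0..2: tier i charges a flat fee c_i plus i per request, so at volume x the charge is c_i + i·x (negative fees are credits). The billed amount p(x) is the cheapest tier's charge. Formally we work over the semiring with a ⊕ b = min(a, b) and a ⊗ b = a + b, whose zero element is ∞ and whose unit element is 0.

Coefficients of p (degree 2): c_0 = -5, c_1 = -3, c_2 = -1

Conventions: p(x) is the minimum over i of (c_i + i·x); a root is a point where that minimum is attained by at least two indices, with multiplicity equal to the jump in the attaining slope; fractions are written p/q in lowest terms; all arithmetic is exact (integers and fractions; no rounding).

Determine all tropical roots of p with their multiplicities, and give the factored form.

hull edge (i=0, c=-5) to (i=2, c=-1): slope 2, span 2
Factored form: p(x) = -1 ⊗ (x ⊕ (-2)) ⊗ (x ⊕ (-2))
Answer: roots = -2 (mult 2)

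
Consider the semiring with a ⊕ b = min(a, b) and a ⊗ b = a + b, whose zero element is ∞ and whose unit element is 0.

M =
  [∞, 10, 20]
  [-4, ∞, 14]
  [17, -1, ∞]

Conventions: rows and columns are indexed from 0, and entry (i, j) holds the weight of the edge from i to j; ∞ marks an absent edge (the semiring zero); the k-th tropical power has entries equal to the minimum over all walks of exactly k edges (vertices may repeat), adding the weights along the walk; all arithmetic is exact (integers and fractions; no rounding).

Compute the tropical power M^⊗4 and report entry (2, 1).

M^⊗2:
  [6, 19, 24]
  [31, 6, 16]
  [-5, 27, 13]
M^⊗3:
  [15, 16, 26]
  [2, 15, 20]
  [23, 5, 15]
M^⊗4:
  [12, 25, 30]
  [11, 12, 22]
  [1, 14, 19]
Key observation: the optimum is the walk 2->1->0->2->1, with weight (-1) + (-4) + 20 + (-1) = 14.
Optimal value attained by: walk 2->1->0->2->1.
Answer: (M^⊗4)[2][1] = 14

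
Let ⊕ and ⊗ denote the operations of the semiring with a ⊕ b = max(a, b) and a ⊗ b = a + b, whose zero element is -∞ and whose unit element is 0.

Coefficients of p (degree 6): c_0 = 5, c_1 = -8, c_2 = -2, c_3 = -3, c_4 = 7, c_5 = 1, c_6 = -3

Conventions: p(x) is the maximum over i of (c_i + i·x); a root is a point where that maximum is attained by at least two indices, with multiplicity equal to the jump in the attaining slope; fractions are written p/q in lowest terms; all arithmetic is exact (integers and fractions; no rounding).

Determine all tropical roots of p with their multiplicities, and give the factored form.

hull edge (i=0, c=5) to (i=4, c=7): slope 1/2, span 4
hull edge (i=4, c=7) to (i=6, c=-3): slope -5, span 2
Factored form: p(x) = -3 ⊗ (x ⊕ (-1/2)) ⊗ (x ⊕ (-1/2)) ⊗ (x ⊕ (-1/2)) ⊗ (x ⊕ (-1/2)) ⊗ (x ⊕ 5) ⊗ (x ⊕ 5)
Answer: roots = -1/2 (mult 4), 5 (mult 2)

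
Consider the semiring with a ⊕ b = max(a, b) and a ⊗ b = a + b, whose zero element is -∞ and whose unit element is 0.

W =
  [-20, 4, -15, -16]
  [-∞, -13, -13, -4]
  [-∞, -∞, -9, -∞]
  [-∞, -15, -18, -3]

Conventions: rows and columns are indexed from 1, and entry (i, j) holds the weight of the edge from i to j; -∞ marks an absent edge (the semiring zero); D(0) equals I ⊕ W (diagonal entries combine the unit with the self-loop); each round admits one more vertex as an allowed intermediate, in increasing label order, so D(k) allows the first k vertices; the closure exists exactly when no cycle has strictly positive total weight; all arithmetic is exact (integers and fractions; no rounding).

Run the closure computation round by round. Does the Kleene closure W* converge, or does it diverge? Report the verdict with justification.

D(0):
  [0, 4, -15, -16]
  [-∞, 0, -13, -4]
  [-∞, -∞, 0, -∞]
  [-∞, -15, -18, 0]
D(1):
  [0, 4, -15, -16]
  [-∞, 0, -13, -4]
  [-∞, -∞, 0, -∞]
  [-∞, -15, -18, 0]
D(2):
  [0, 4, -9, 0]
  [-∞, 0, -13, -4]
  [-∞, -∞, 0, -∞]
  [-∞, -15, -18, 0]
D(3):
  [0, 4, -9, 0]
  [-∞, 0, -13, -4]
  [-∞, -∞, 0, -∞]
  [-∞, -15, -18, 0]
D(4):
  [0, 4, -9, 0]
  [-∞, 0, -13, -4]
  [-∞, -∞, 0, -∞]
  [-∞, -15, -18, 0]
Key observation: every diagonal entry stays at the unit through all rounds, so no improving cycle exists.
Answer: CONVERGES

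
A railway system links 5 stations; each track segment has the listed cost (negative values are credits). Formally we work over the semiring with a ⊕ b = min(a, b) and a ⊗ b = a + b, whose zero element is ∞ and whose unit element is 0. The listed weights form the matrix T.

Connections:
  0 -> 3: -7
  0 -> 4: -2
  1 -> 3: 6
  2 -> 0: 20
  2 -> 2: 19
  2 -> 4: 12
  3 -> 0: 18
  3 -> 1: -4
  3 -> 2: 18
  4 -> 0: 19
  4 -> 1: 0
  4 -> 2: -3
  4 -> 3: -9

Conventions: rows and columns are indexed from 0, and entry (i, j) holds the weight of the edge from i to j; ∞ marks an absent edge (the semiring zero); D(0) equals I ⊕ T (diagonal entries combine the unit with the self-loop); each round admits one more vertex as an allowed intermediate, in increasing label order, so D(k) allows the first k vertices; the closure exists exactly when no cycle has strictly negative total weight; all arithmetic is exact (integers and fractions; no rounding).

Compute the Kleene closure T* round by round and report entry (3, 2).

D(0):
  [0, ∞, ∞, -7, -2]
  [∞, 0, ∞, 6, ∞]
  [20, ∞, 0, ∞, 12]
  [18, -4, 18, 0, ∞]
  [19, 0, -3, -9, 0]
D(1):
  [0, ∞, ∞, -7, -2]
  [∞, 0, ∞, 6, ∞]
  [20, ∞, 0, 13, 12]
  [18, -4, 18, 0, 16]
  [19, 0, -3, -9, 0]
D(2):
  [0, ∞, ∞, -7, -2]
  [∞, 0, ∞, 6, ∞]
  [20, ∞, 0, 13, 12]
  [18, -4, 18, 0, 16]
  [19, 0, -3, -9, 0]
D(3):
  [0, ∞, ∞, -7, -2]
  [∞, 0, ∞, 6, ∞]
  [20, ∞, 0, 13, 12]
  [18, -4, 18, 0, 16]
  [17, 0, -3, -9, 0]
D(4):
  [0, -11, 11, -7, -2]
  [24, 0, 24, 6, 22]
  [20, 9, 0, 13, 12]
  [18, -4, 18, 0, 16]
  [9, -13, -3, -9, 0]
D(5):
  [0, -15, -5, -11, -2]
  [24, 0, 19, 6, 22]
  [20, -1, 0, 3, 12]
  [18, -4, 13, 0, 16]
  [9, -13, -3, -9, 0]
Answer: T*[3][2] = 13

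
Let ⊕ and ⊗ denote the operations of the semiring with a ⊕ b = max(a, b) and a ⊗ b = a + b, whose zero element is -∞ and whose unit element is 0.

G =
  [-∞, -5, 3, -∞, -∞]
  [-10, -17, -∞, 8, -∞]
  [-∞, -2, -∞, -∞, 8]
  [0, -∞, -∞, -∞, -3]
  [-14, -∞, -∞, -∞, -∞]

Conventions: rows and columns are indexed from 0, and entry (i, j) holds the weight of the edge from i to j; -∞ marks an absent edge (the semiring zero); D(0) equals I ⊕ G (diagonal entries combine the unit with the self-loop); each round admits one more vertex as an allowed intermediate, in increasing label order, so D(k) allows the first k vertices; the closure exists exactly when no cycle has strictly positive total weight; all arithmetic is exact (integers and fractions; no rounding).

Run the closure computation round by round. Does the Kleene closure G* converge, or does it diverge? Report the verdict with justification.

D(0):
  [0, -5, 3, -∞, -∞]
  [-10, 0, -∞, 8, -∞]
  [-∞, -2, 0, -∞, 8]
  [0, -∞, -∞, 0, -3]
  [-14, -∞, -∞, -∞, 0]
D(1):
  [0, -5, 3, -∞, -∞]
  [-10, 0, -7, 8, -∞]
  [-∞, -2, 0, -∞, 8]
  [0, -5, 3, 0, -3]
  [-14, -19, -11, -∞, 0]
Detection: at round 2, diagonal entry (3, 3) turns strictly positive.
Key observation: the cycle 3->0->1->3 has total weight 0 + (-5) + 8, which is strictly positive.
Answer: DIVERGES — positive cycle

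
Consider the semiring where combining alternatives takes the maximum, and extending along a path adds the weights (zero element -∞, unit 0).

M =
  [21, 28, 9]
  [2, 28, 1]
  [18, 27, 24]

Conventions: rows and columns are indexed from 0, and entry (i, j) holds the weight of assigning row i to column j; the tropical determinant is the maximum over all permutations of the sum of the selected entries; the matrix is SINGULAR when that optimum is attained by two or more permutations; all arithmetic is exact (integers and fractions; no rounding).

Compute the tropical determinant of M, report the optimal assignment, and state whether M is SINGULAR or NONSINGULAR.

σ = (0, 1, 2): 21 + 28 + 24 = 73
σ = (0, 2, 1): 21 + 1 + 27 = 49
σ = (1, 0, 2): 28 + 2 + 24 = 54
σ = (1, 2, 0): 28 + 1 + 18 = 47
σ = (2, 0, 1): 9 + 2 + 27 = 38
σ = (2, 1, 0): 9 + 28 + 18 = 55
Optimal value attained by: σ = (0, 1, 2).
Answer: det⊕(M) = 73; verdict: NONSINGULAR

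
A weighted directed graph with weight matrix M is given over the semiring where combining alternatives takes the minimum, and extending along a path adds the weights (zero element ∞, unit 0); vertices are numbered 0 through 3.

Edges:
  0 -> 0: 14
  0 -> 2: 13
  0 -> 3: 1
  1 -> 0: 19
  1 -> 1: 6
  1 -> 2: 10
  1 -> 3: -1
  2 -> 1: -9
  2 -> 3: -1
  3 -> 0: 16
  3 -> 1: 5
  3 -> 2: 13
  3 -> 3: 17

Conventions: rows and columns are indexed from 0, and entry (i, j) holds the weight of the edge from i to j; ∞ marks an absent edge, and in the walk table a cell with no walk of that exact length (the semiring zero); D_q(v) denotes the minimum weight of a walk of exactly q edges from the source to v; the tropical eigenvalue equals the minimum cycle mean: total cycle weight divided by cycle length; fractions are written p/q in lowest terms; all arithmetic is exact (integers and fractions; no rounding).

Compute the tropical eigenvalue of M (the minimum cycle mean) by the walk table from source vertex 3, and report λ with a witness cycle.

q=0: [∞, ∞, ∞, 0]
q=1: [16, 5, 13, 17]
q=2: [24, 4, 15, 4]
q=3: [20, 6, 14, 3]
q=4: [19, 5, 16, 5]
Optimal cycle mean attained by: cycle 1->2->1, total 10 + (-9), length 2.
Answer: λ = 1/2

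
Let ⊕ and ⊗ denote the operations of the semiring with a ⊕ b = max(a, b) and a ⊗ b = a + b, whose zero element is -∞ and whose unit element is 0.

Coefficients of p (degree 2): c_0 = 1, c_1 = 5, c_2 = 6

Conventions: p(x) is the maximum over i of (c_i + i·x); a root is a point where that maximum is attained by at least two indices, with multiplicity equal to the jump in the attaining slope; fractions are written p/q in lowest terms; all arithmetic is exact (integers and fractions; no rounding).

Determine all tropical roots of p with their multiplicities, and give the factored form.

hull edge (i=0, c=1) to (i=1, c=5): slope 4, span 1
hull edge (i=1, c=5) to (i=2, c=6): slope 1, span 1
Factored form: p(x) = 6 ⊗ (x ⊕ (-4)) ⊗ (x ⊕ (-1))
Answer: roots = -4 (mult 1), -1 (mult 1)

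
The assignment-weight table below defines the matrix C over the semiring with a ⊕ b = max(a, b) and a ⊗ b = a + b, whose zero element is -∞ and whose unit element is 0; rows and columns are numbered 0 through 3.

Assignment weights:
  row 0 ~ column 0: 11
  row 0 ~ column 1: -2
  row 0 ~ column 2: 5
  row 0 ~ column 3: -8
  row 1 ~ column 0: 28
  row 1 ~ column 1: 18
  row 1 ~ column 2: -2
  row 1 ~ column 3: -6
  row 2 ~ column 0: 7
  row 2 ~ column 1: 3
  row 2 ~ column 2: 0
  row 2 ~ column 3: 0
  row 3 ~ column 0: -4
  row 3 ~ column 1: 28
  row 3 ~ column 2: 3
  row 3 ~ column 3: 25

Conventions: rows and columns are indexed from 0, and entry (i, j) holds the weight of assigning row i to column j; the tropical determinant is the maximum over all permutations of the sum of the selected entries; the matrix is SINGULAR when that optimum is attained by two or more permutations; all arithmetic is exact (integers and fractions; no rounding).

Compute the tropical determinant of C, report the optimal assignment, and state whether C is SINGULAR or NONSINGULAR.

σ = (0, 1, 2, 3): 11 + 18 + 0 + 25 = 54
σ = (0, 1, 3, 2): 11 + 18 + 0 + 3 = 32
σ = (0, 2, 1, 3): 11 + (-2) + 3 + 25 = 37
σ = (0, 2, 3, 1): 11 + (-2) + 0 + 28 = 37
σ = (0, 3, 1, 2): 11 + (-6) + 3 + 3 = 11
σ = (0, 3, 2, 1): 11 + (-6) + 0 + 28 = 33
σ = (1, 0, 2, 3): (-2) + 28 + 0 + 25 = 51
σ = (1, 0, 3, 2): (-2) + 28 + 0 + 3 = 29
σ = (1, 2, 0, 3): (-2) + (-2) + 7 + 25 = 28
σ = (1, 2, 3, 0): (-2) + (-2) + 0 + (-4) = -8
σ = (1, 3, 0, 2): (-2) + (-6) + 7 + 3 = 2
σ = (1, 3, 2, 0): (-2) + (-6) + 0 + (-4) = -12
σ = (2, 0, 1, 3): 5 + 28 + 3 + 25 = 61
σ = (2, 0, 3, 1): 5 + 28 + 0 + 28 = 61
σ = (2, 1, 0, 3): 5 + 18 + 7 + 25 = 55
σ = (2, 1, 3, 0): 5 + 18 + 0 + (-4) = 19
σ = (2, 3, 0, 1): 5 + (-6) + 7 + 28 = 34
σ = (2, 3, 1, 0): 5 + (-6) + 3 + (-4) = -2
σ = (3, 0, 1, 2): (-8) + 28 + 3 + 3 = 26
σ = (3, 0, 2, 1): (-8) + 28 + 0 + 28 = 48
σ = (3, 1, 0, 2): (-8) + 18 + 7 + 3 = 20
σ = (3, 1, 2, 0): (-8) + 18 + 0 + (-4) = 6
σ = (3, 2, 0, 1): (-8) + (-2) + 7 + 28 = 25
σ = (3, 2, 1, 0): (-8) + (-2) + 3 + (-4) = -11
Optimal value attained by: σ = (2, 0, 1, 3).
Answer: det⊕(C) = 61; verdict: SINGULAR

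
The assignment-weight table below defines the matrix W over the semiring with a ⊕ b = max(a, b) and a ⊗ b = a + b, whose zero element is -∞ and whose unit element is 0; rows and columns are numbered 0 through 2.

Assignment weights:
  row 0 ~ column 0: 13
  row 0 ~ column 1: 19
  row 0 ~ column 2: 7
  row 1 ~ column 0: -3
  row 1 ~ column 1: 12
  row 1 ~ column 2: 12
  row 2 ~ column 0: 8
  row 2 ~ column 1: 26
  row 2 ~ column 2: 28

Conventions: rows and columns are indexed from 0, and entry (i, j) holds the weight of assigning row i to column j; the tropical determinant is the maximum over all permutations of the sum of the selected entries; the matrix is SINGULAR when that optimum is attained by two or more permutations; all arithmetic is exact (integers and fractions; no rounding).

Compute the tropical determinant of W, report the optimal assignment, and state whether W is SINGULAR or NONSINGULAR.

σ = (0, 1, 2): 13 + 12 + 28 = 53
σ = (0, 2, 1): 13 + 12 + 26 = 51
σ = (1, 0, 2): 19 + (-3) + 28 = 44
σ = (1, 2, 0): 19 + 12 + 8 = 39
σ = (2, 0, 1): 7 + (-3) + 26 = 30
σ = (2, 1, 0): 7 + 12 + 8 = 27
Optimal value attained by: σ = (0, 1, 2).
Answer: det⊕(W) = 53; verdict: NONSINGULAR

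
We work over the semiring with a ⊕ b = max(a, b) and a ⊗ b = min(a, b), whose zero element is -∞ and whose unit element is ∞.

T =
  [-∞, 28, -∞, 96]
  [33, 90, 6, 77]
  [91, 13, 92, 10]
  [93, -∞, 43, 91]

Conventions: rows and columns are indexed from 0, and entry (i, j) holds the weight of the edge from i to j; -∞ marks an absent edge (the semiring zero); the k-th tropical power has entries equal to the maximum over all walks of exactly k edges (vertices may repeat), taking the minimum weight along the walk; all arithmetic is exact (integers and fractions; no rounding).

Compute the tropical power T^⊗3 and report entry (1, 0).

T^⊗2:
  [93, 28, 43, 91]
  [77, 90, 43, 77]
  [91, 28, 92, 91]
  [91, 28, 43, 93]
T^⊗3:
  [91, 28, 43, 93]
  [77, 90, 43, 77]
  [91, 28, 92, 91]
  [93, 28, 43, 91]
Key observation: the optimum is the walk 1->1->3->0, with weight 90 min 77 min 93 = 77.
Optimal value attained by: walk 1->1->3->0.
Answer: (T^⊗3)[1][0] = 77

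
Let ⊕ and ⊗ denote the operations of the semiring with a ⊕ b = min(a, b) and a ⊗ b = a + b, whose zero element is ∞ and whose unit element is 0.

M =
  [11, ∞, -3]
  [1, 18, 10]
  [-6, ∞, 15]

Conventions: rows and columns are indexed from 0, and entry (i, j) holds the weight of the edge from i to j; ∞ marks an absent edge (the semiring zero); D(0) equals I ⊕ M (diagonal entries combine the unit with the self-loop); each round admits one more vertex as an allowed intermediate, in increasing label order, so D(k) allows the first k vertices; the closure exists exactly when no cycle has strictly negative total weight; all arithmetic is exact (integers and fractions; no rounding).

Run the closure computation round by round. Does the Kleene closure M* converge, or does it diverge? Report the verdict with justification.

D(0):
  [0, ∞, -3]
  [1, 0, 10]
  [-6, ∞, 0]
Detection: at round 1, diagonal entry (2, 2) turns strictly negative.
Key observation: the cycle 2->0->2 has total weight (-6) + (-3), which is strictly negative.
Answer: DIVERGES — negative cycle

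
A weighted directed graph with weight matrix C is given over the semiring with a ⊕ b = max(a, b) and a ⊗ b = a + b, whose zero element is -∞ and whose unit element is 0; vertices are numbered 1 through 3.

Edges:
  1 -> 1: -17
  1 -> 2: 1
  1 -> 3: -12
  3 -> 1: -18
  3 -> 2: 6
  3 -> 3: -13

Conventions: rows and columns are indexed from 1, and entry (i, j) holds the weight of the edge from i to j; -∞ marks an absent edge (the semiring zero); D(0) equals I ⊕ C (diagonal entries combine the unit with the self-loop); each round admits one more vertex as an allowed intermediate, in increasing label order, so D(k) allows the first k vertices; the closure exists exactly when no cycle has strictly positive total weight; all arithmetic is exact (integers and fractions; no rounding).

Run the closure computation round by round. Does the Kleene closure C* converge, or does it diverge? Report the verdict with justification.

D(0):
  [0, 1, -12]
  [-∞, 0, -∞]
  [-18, 6, 0]
D(1):
  [0, 1, -12]
  [-∞, 0, -∞]
  [-18, 6, 0]
D(2):
  [0, 1, -12]
  [-∞, 0, -∞]
  [-18, 6, 0]
D(3):
  [0, 1, -12]
  [-∞, 0, -∞]
  [-18, 6, 0]
Key observation: every diagonal entry stays at the unit through all rounds, so no improving cycle exists.
Answer: CONVERGES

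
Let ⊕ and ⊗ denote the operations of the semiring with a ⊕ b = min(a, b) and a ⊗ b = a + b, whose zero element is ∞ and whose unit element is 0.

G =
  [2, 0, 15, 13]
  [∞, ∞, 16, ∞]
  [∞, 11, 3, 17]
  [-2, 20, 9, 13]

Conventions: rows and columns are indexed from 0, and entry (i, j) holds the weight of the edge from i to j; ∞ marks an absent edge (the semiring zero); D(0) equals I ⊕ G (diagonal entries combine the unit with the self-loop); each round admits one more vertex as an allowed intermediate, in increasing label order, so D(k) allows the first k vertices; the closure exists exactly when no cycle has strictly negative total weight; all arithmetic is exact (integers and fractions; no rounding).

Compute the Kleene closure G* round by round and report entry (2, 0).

D(0):
  [0, 0, 15, 13]
  [∞, 0, 16, ∞]
  [∞, 11, 0, 17]
  [-2, 20, 9, 0]
D(1):
  [0, 0, 15, 13]
  [∞, 0, 16, ∞]
  [∞, 11, 0, 17]
  [-2, -2, 9, 0]
D(2):
  [0, 0, 15, 13]
  [∞, 0, 16, ∞]
  [∞, 11, 0, 17]
  [-2, -2, 9, 0]
D(3):
  [0, 0, 15, 13]
  [∞, 0, 16, 33]
  [∞, 11, 0, 17]
  [-2, -2, 9, 0]
D(4):
  [0, 0, 15, 13]
  [31, 0, 16, 33]
  [15, 11, 0, 17]
  [-2, -2, 9, 0]
Answer: G*[2][0] = 15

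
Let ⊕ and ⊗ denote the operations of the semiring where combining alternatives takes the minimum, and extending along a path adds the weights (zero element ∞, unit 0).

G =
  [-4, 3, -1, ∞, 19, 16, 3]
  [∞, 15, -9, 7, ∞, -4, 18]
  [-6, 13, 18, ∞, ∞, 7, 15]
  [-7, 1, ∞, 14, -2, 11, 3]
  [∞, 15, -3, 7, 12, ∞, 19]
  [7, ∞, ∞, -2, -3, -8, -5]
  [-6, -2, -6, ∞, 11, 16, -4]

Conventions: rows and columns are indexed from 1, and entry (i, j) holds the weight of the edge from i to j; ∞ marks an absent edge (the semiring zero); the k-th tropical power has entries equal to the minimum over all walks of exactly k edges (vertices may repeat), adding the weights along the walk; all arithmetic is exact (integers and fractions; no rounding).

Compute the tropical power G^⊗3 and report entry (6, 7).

G^⊗2:
  [-8, -1, -6, 10, 13, -1, -1]
  [-15, 4, 6, -6, -7, -12, -9]
  [-10, -3, -7, 5, 4, -1, -3]
  [-11, -4, -8, 5, 8, -3, -4]
  [-9, 8, 6, 19, 5, 4, 10]
  [-11, -7, -11, -10, -11, -16, -13]
  [-12, -6, -11, 5, 7, -6, -8]
G^⊗3:
  [-12, -5, -10, -3, -4, -9, -6]
  [-19, -12, -16, -14, -15, -20, -17]
  [-14, -7, -12, -3, -4, -9, -7]
  [-15, -8, -13, -5, -6, -11, -8]
  [-13, -6, -10, 2, 1, -4, -6]
  [-19, -15, -19, -18, -19, -24, -21]
  [-17, -10, -15, -8, -9, -14, -12]
Key observation: the optimum is the walk 6->6->6->7, with weight (-8) + (-8) + (-5) = -21.
Optimal value attained by: walk 6->6->6->7.
Answer: (G^⊗3)[6][7] = -21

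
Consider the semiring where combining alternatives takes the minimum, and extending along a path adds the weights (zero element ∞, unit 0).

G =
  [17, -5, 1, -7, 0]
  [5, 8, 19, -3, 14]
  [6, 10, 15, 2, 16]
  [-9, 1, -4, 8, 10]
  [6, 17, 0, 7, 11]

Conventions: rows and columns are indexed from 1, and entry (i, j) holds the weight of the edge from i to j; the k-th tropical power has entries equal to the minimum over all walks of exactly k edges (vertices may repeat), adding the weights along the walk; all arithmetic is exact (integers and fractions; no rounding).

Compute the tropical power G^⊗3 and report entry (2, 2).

G^⊗2:
  [-16, -6, -11, -8, 3]
  [-12, -2, -7, -2, 5]
  [-7, 1, -2, -1, 6]
  [-1, -14, -8, -16, -9]
  [-2, 1, 3, -1, 6]
G^⊗3:
  [-17, -21, -15, -23, -16]
  [-11, -17, -11, -19, -12]
  [-10, -12, -6, -14, -7]
  [-25, -15, -20, -17, -6]
  [-10, -7, -5, -9, -2]
Key observation: the optimum is the walk 2->4->1->2, with weight (-3) + (-9) + (-5) = -17.
Optimal value attained by: walk 2->4->1->2.
Answer: (G^⊗3)[2][2] = -17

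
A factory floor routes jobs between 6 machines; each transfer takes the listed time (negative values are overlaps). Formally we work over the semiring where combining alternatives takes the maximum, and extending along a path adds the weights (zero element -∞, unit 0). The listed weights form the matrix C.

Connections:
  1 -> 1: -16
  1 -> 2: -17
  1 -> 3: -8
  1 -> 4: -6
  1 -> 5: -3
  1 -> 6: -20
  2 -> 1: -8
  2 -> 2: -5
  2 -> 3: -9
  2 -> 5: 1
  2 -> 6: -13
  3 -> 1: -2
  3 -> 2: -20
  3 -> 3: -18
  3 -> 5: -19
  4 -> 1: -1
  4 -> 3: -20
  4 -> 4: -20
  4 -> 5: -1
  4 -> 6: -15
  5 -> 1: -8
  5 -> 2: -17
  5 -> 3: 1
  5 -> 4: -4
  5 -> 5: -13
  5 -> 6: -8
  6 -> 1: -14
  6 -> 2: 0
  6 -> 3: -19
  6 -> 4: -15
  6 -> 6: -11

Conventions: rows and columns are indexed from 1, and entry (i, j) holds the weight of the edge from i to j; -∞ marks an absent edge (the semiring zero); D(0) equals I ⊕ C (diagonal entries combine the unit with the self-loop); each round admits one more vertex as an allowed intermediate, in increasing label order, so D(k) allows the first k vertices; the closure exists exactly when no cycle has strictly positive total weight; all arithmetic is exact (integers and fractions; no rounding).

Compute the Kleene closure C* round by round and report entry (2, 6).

D(0):
  [0, -17, -8, -6, -3, -20]
  [-8, 0, -9, -∞, 1, -13]
  [-2, -20, 0, -∞, -19, -∞]
  [-1, -∞, -20, 0, -1, -15]
  [-8, -17, 1, -4, 0, -8]
  [-14, 0, -19, -15, -∞, 0]
D(1):
  [0, -17, -8, -6, -3, -20]
  [-8, 0, -9, -14, 1, -13]
  [-2, -19, 0, -8, -5, -22]
  [-1, -18, -9, 0, -1, -15]
  [-8, -17, 1, -4, 0, -8]
  [-14, 0, -19, -15, -17, 0]
D(2):
  [0, -17, -8, -6, -3, -20]
  [-8, 0, -9, -14, 1, -13]
  [-2, -19, 0, -8, -5, -22]
  [-1, -18, -9, 0, -1, -15]
  [-8, -17, 1, -4, 0, -8]
  [-8, 0, -9, -14, 1, 0]
D(3):
  [0, -17, -8, -6, -3, -20]
  [-8, 0, -9, -14, 1, -13]
  [-2, -19, 0, -8, -5, -22]
  [-1, -18, -9, 0, -1, -15]
  [-1, -17, 1, -4, 0, -8]
  [-8, 0, -9, -14, 1, 0]
D(4):
  [0, -17, -8, -6, -3, -20]
  [-8, 0, -9, -14, 1, -13]
  [-2, -19, 0, -8, -5, -22]
  [-1, -18, -9, 0, -1, -15]
  [-1, -17, 1, -4, 0, -8]
  [-8, 0, -9, -14, 1, 0]
D(5):
  [0, -17, -2, -6, -3, -11]
  [0, 0, 2, -3, 1, -7]
  [-2, -19, 0, -8, -5, -13]
  [-1, -18, 0, 0, -1, -9]
  [-1, -17, 1, -4, 0, -8]
  [0, 0, 2, -3, 1, 0]
D(6):
  [0, -11, -2, -6, -3, -11]
  [0, 0, 2, -3, 1, -7]
  [-2, -13, 0, -8, -5, -13]
  [-1, -9, 0, 0, -1, -9]
  [-1, -8, 1, -4, 0, -8]
  [0, 0, 2, -3, 1, 0]
Answer: C*[2][6] = -7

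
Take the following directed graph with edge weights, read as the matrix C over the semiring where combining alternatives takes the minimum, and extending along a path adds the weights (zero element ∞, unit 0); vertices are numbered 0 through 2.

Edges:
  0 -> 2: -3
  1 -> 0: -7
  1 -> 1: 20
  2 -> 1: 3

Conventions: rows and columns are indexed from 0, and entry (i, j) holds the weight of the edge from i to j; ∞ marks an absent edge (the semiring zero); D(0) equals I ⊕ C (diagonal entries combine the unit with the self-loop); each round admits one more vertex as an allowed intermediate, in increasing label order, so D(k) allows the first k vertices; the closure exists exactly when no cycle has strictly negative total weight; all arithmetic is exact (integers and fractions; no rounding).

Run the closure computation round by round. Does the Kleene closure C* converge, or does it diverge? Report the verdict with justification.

D(0):
  [0, ∞, -3]
  [-7, 0, ∞]
  [∞, 3, 0]
D(1):
  [0, ∞, -3]
  [-7, 0, -10]
  [∞, 3, 0]
Detection: at round 2, diagonal entry (2, 2) turns strictly negative.
Key observation: the cycle 2->1->0->2 has total weight 3 + (-7) + (-3), which is strictly negative.
Answer: DIVERGES — negative cycle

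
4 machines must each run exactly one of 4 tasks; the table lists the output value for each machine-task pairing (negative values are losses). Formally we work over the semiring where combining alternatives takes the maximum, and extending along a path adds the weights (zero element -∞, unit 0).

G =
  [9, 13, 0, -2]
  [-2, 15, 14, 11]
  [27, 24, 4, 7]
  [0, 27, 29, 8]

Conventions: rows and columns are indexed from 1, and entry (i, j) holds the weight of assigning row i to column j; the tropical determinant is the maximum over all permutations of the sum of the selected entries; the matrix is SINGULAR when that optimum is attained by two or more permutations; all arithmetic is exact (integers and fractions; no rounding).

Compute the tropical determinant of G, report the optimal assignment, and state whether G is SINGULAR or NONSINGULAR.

σ = (1, 2, 3, 4): 9 + 15 + 4 + 8 = 36
σ = (1, 2, 4, 3): 9 + 15 + 7 + 29 = 60
σ = (1, 3, 2, 4): 9 + 14 + 24 + 8 = 55
σ = (1, 3, 4, 2): 9 + 14 + 7 + 27 = 57
σ = (1, 4, 2, 3): 9 + 11 + 24 + 29 = 73
σ = (1, 4, 3, 2): 9 + 11 + 4 + 27 = 51
σ = (2, 1, 3, 4): 13 + (-2) + 4 + 8 = 23
σ = (2, 1, 4, 3): 13 + (-2) + 7 + 29 = 47
σ = (2, 3, 1, 4): 13 + 14 + 27 + 8 = 62
σ = (2, 3, 4, 1): 13 + 14 + 7 + 0 = 34
σ = (2, 4, 1, 3): 13 + 11 + 27 + 29 = 80
σ = (2, 4, 3, 1): 13 + 11 + 4 + 0 = 28
σ = (3, 1, 2, 4): 0 + (-2) + 24 + 8 = 30
σ = (3, 1, 4, 2): 0 + (-2) + 7 + 27 = 32
σ = (3, 2, 1, 4): 0 + 15 + 27 + 8 = 50
σ = (3, 2, 4, 1): 0 + 15 + 7 + 0 = 22
σ = (3, 4, 1, 2): 0 + 11 + 27 + 27 = 65
σ = (3, 4, 2, 1): 0 + 11 + 24 + 0 = 35
σ = (4, 1, 2, 3): (-2) + (-2) + 24 + 29 = 49
σ = (4, 1, 3, 2): (-2) + (-2) + 4 + 27 = 27
σ = (4, 2, 1, 3): (-2) + 15 + 27 + 29 = 69
σ = (4, 2, 3, 1): (-2) + 15 + 4 + 0 = 17
σ = (4, 3, 1, 2): (-2) + 14 + 27 + 27 = 66
σ = (4, 3, 2, 1): (-2) + 14 + 24 + 0 = 36
Optimal value attained by: σ = (2, 4, 1, 3).
Answer: det⊕(G) = 80; verdict: NONSINGULAR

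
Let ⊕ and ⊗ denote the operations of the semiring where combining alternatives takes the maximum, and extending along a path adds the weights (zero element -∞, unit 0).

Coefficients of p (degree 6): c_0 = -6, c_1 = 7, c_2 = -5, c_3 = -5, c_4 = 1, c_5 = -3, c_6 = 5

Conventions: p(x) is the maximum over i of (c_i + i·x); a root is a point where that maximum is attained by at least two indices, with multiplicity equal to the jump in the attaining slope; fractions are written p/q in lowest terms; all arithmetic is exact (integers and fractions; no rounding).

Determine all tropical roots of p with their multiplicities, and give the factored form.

hull edge (i=0, c=-6) to (i=1, c=7): slope 13, span 1
hull edge (i=1, c=7) to (i=6, c=5): slope -2/5, span 5
Factored form: p(x) = 5 ⊗ (x ⊕ (-13)) ⊗ (x ⊕ 2/5) ⊗ (x ⊕ 2/5) ⊗ (x ⊕ 2/5) ⊗ (x ⊕ 2/5) ⊗ (x ⊕ 2/5)
Answer: roots = -13 (mult 1), 2/5 (mult 5)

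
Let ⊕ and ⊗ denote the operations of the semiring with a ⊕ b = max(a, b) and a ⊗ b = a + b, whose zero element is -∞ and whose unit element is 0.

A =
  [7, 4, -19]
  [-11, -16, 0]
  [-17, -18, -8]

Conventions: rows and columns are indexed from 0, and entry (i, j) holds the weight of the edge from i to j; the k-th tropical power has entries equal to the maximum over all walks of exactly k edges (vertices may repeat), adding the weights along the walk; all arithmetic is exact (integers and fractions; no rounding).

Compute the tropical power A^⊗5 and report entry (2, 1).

A^⊗2:
  [14, 11, 4]
  [-4, -7, -8]
  [-10, -13, -16]
A^⊗3:
  [21, 18, 11]
  [3, 0, -7]
  [-3, -6, -13]
A^⊗4:
  [28, 25, 18]
  [10, 7, 0]
  [4, 1, -6]
A^⊗5:
  [35, 32, 25]
  [17, 14, 7]
  [11, 8, 1]
Key observation: the optimum is the walk 2->0->0->0->0->1, with weight (-17) + 7 + 7 + 7 + 4 = 8.
Optimal value attained by: walk 2->0->0->0->0->1.
Answer: (A^⊗5)[2][1] = 8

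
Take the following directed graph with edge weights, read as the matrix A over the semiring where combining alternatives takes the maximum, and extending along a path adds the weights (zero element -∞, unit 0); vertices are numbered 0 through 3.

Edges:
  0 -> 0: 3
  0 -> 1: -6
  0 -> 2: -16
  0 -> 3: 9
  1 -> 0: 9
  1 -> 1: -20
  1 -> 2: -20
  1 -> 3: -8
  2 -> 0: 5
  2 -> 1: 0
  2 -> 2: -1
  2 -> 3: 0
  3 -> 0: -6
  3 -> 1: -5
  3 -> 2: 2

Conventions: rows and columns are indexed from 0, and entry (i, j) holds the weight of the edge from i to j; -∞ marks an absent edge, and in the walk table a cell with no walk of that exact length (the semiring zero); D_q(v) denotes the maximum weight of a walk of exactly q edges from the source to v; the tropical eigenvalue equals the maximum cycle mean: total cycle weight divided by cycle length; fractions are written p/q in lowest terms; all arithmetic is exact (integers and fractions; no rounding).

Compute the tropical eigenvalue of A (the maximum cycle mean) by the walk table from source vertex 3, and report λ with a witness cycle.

q=0: [-∞, -∞, -∞, 0]
q=1: [-6, -5, 2, -∞]
q=2: [7, 2, 1, 3]
q=3: [11, 1, 5, 16]
q=4: [14, 11, 18, 20]
Optimal cycle mean attained by: cycle 0->3->2->0, total 9 + 2 + 5, length 3.
Answer: λ = 16/3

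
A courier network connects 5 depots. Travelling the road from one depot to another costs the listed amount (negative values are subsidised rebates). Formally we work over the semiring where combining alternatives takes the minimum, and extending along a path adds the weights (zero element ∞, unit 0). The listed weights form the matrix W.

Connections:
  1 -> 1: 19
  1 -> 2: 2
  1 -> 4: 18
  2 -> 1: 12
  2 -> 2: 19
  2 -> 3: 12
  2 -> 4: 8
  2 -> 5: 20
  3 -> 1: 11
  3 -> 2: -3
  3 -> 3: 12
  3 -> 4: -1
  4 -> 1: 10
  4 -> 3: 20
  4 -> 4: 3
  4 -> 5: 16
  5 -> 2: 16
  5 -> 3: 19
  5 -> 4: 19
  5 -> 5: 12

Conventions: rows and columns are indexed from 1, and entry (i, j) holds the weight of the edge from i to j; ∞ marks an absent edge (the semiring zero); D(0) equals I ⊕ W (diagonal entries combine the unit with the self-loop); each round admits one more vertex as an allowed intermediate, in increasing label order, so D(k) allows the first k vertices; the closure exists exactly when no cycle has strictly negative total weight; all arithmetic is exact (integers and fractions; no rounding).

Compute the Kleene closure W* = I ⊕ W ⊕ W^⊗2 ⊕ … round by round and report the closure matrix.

D(0):
  [0, 2, ∞, 18, ∞]
  [12, 0, 12, 8, 20]
  [11, -3, 0, -1, ∞]
  [10, ∞, 20, 0, 16]
  [∞, 16, 19, 19, 0]
D(1):
  [0, 2, ∞, 18, ∞]
  [12, 0, 12, 8, 20]
  [11, -3, 0, -1, ∞]
  [10, 12, 20, 0, 16]
  [∞, 16, 19, 19, 0]
D(2):
  [0, 2, 14, 10, 22]
  [12, 0, 12, 8, 20]
  [9, -3, 0, -1, 17]
  [10, 12, 20, 0, 16]
  [28, 16, 19, 19, 0]
D(3):
  [0, 2, 14, 10, 22]
  [12, 0, 12, 8, 20]
  [9, -3, 0, -1, 17]
  [10, 12, 20, 0, 16]
  [28, 16, 19, 18, 0]
D(4):
  [0, 2, 14, 10, 22]
  [12, 0, 12, 8, 20]
  [9, -3, 0, -1, 15]
  [10, 12, 20, 0, 16]
  [28, 16, 19, 18, 0]
D(5):
  [0, 2, 14, 10, 22]
  [12, 0, 12, 8, 20]
  [9, -3, 0, -1, 15]
  [10, 12, 20, 0, 16]
  [28, 16, 19, 18, 0]
Answer: W* = [[0, 2, 14, 10, 22], [12, 0, 12, 8, 20], [9, -3, 0, -1, 15], [10, 12, 20, 0, 16], [28, 16, 19, 18, 0]]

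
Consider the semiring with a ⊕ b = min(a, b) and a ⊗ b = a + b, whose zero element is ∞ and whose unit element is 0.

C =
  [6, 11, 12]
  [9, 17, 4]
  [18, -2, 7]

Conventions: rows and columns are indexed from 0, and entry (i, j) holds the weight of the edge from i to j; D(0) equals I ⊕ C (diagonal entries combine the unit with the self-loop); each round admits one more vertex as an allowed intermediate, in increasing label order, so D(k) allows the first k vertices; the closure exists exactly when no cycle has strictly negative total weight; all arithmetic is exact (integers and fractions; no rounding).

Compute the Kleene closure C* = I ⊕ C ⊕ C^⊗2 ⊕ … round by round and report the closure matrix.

D(0):
  [0, 11, 12]
  [9, 0, 4]
  [18, -2, 0]
D(1):
  [0, 11, 12]
  [9, 0, 4]
  [18, -2, 0]
D(2):
  [0, 11, 12]
  [9, 0, 4]
  [7, -2, 0]
D(3):
  [0, 10, 12]
  [9, 0, 4]
  [7, -2, 0]
Answer: C* = [[0, 10, 12], [9, 0, 4], [7, -2, 0]]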